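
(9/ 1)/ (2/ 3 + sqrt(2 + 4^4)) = -27/ 1159 + 81 * sqrt(258)/ 2318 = 0.54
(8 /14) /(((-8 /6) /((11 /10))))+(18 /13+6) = 6291 /910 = 6.91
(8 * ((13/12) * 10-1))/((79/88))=20768/237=87.63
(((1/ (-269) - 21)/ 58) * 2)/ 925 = -226/ 288637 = -0.00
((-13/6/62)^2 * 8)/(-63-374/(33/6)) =-169/2266038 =-0.00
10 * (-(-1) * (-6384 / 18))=-3546.67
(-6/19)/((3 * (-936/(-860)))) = -215/2223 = -0.10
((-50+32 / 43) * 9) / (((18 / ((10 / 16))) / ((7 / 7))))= -5295 / 344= -15.39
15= 15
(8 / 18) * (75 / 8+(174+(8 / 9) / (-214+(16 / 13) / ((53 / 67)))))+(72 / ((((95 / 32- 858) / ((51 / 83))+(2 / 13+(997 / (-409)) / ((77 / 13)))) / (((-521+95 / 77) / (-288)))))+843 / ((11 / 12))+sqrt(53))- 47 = sqrt(53)+115706195661685802796631 / 121280090304255449094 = 961.32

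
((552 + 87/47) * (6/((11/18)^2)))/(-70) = -25302132/199045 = -127.12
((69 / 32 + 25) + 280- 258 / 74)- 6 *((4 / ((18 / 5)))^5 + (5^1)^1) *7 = 525343115 / 23304672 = 22.54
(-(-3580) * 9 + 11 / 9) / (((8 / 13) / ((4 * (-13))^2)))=1274220454 / 9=141580050.44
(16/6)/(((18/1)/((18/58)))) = 4/87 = 0.05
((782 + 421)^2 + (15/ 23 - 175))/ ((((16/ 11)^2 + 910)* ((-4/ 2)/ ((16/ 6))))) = -8054194874/ 3807627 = -2115.28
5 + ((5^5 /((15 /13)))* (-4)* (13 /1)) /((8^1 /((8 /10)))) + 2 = -42229 /3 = -14076.33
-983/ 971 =-1.01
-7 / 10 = -0.70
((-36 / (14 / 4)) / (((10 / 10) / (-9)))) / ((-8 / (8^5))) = -2654208 / 7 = -379172.57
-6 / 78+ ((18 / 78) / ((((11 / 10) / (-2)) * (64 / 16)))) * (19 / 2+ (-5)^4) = -19057 / 286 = -66.63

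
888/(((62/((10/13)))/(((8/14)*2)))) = 35520/2821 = 12.59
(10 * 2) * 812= 16240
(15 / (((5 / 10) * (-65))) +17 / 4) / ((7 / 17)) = 3349 / 364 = 9.20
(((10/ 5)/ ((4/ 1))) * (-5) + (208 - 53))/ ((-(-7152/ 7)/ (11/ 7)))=3355/ 14304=0.23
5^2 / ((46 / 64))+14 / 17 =13922 / 391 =35.61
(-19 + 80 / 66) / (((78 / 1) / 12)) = -1174 / 429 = -2.74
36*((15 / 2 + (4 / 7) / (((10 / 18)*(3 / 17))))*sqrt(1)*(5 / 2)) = 8397 / 7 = 1199.57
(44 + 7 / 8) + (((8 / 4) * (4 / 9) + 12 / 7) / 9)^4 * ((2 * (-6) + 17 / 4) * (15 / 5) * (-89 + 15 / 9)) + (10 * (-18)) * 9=-1290627761510617 / 826841416968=-1560.91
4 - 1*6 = -2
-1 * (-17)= 17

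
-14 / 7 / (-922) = 1 / 461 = 0.00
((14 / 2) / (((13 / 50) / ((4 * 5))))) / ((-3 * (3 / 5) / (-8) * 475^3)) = 448 / 20062575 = 0.00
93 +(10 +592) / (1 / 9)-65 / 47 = 5509.62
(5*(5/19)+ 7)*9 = 1422/19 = 74.84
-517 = -517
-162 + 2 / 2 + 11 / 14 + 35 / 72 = -80503 / 504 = -159.73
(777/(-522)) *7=-1813/174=-10.42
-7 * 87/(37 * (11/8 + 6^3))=-0.08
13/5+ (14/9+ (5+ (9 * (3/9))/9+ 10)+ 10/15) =907/45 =20.16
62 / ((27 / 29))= 1798 / 27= 66.59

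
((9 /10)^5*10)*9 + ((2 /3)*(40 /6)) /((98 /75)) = 83121827 /1470000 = 56.55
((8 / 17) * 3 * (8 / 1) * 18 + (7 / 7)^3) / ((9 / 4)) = 13892 / 153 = 90.80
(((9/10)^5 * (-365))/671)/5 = -4310577/67100000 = -0.06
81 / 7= 11.57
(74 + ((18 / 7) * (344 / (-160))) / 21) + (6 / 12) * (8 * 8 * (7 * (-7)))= -732189 / 490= -1494.26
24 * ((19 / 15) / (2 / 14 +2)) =1064 / 75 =14.19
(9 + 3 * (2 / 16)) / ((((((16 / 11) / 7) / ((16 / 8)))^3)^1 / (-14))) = -239679825 / 2048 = -117031.16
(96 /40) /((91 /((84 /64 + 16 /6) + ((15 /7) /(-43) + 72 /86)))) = 68867 /547820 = 0.13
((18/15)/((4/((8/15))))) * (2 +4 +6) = 1.92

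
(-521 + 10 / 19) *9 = -89001 / 19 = -4684.26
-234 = -234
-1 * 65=-65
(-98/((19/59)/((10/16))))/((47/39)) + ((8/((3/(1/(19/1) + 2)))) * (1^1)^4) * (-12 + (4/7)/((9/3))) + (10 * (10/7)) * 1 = -15615941/75012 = -208.18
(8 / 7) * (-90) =-720 / 7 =-102.86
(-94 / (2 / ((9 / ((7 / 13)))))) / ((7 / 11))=-60489 / 49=-1234.47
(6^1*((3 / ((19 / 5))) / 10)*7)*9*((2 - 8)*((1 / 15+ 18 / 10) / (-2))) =15876 / 95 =167.12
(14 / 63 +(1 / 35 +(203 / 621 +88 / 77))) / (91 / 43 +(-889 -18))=-804014 / 422854425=-0.00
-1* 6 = -6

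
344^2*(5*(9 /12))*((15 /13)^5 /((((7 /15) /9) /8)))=363938670000000 /2599051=140027521.58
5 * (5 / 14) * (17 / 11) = 2.76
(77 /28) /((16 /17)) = 187 /64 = 2.92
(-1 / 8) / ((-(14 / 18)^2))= 0.21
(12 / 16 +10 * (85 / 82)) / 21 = 1823 / 3444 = 0.53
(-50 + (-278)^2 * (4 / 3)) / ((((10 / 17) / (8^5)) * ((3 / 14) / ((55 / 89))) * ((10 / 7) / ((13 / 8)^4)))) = 323452036099192 / 4005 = 80762056454.23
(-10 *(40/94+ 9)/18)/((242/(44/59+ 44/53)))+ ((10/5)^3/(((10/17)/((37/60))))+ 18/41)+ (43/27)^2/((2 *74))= 1574870094647639/178785187148700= 8.81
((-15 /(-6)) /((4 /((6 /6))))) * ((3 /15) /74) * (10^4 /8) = 625 /296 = 2.11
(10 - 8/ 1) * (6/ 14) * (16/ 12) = 8/ 7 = 1.14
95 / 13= 7.31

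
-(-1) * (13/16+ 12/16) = 25/16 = 1.56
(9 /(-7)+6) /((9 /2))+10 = 232 /21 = 11.05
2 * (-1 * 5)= -10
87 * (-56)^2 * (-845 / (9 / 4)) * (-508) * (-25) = -3903862144000 / 3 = -1301287381333.33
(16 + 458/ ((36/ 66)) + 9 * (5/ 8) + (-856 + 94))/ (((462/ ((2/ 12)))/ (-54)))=-2383/ 1232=-1.93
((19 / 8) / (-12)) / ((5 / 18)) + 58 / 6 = 2149 / 240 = 8.95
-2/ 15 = -0.13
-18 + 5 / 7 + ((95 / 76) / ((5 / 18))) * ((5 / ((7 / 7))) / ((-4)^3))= -15803 / 896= -17.64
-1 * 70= -70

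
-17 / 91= -0.19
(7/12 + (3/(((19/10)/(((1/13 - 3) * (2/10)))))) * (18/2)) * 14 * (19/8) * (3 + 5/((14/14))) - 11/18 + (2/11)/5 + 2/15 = -13224703/6435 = -2055.12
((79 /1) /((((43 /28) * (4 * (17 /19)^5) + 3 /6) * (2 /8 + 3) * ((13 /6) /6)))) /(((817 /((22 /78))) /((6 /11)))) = 41510887488 /13173073556045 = 0.00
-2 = -2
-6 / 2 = -3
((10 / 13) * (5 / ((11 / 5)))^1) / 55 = 50 / 1573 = 0.03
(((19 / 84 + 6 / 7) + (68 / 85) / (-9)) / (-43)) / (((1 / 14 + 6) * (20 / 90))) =-1253 / 73100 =-0.02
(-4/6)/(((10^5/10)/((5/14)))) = -1/42000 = -0.00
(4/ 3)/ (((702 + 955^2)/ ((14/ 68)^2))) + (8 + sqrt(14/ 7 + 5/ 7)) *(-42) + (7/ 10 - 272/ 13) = -36645900509111/ 102873460170 - 6 *sqrt(133) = -425.42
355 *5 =1775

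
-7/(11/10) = -70/11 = -6.36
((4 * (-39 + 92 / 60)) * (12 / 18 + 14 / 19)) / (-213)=35968 / 36423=0.99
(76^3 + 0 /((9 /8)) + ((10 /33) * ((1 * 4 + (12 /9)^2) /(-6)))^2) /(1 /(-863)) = -300750989492528 /793881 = -378836361.49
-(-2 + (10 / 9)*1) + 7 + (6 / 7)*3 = 659 / 63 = 10.46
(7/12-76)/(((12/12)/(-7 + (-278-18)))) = 91405/4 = 22851.25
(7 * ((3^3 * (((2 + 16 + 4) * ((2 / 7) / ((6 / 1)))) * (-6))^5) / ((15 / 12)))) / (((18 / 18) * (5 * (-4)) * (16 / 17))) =78817.73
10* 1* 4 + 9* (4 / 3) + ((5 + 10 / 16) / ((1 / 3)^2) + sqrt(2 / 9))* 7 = 7* sqrt(2) / 3 + 3251 / 8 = 409.67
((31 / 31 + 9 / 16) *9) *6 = 675 / 8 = 84.38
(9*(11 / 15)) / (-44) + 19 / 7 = 359 / 140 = 2.56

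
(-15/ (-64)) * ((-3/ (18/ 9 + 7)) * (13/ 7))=-65/ 448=-0.15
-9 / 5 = -1.80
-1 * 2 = -2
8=8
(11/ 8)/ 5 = 0.28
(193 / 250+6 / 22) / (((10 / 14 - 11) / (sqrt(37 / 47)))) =-20111 * sqrt(1739) / 9306000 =-0.09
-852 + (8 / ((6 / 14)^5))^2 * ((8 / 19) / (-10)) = -77093089804 / 5609655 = -13742.93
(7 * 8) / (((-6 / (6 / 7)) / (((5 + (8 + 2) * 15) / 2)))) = -620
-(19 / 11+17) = -206 / 11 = -18.73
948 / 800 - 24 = -4563 / 200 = -22.82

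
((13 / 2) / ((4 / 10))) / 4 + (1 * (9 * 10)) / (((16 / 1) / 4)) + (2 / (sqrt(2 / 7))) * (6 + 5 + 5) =425 / 16 + 16 * sqrt(14) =86.43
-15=-15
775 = 775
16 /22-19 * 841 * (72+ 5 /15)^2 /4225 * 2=-16553268682 /418275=-39575.09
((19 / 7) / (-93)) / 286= -19 / 186186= -0.00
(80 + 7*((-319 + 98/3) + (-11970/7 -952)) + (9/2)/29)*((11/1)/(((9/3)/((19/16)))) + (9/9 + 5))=-1777830131/8352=-212862.80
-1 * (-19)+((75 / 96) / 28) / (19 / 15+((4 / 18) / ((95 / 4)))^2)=15782993321 / 829721984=19.02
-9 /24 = -3 /8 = -0.38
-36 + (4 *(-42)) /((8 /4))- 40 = -160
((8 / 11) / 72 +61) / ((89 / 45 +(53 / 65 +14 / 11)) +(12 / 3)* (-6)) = -98150 / 32069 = -3.06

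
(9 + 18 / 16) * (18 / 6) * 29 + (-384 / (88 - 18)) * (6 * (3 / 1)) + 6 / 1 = 788.13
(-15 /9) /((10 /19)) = -19 /6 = -3.17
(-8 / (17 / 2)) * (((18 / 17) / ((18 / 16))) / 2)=-128 / 289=-0.44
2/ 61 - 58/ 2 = -1767/ 61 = -28.97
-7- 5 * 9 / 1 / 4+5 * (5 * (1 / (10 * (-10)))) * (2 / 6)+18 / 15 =-257 / 15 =-17.13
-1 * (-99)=99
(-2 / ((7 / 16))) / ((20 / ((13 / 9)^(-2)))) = -648 / 5915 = -0.11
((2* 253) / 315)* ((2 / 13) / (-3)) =-0.08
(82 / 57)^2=6724 / 3249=2.07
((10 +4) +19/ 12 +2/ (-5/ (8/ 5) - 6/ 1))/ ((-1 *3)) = -13459/ 2628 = -5.12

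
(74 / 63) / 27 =74 / 1701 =0.04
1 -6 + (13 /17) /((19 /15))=-1420 /323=-4.40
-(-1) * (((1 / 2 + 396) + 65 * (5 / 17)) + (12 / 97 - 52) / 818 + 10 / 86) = 24109690027 / 58001926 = 415.67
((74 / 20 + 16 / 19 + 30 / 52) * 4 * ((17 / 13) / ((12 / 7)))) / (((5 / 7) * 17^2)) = 309778 / 4094025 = 0.08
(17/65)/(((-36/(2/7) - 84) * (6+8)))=-17/191100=-0.00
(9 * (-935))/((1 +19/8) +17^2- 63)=-13464/367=-36.69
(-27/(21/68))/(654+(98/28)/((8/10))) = -4896/36869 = -0.13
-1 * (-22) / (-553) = -22 / 553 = -0.04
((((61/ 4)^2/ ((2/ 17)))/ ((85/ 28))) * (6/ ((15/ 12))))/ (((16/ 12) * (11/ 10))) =2131.12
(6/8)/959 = 3/3836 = 0.00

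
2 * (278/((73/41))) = 22796/73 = 312.27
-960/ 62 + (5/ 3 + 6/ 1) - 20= -2587/ 93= -27.82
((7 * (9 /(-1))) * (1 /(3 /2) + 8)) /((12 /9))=-819 /2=-409.50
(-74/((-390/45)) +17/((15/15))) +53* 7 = 5155/13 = 396.54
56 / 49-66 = -454 / 7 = -64.86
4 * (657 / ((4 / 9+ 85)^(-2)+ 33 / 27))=3496717593 / 1626425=2149.94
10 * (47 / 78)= 235 / 39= 6.03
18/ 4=9/ 2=4.50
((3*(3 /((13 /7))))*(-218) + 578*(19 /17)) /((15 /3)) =-5336 /65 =-82.09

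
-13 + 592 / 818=-5021 / 409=-12.28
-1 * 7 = -7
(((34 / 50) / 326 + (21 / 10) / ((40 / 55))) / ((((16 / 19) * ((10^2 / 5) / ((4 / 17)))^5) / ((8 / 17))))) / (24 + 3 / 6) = 3579619 / 240983454503750000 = 0.00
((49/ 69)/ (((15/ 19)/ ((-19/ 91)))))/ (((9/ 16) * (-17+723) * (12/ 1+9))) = -0.00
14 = 14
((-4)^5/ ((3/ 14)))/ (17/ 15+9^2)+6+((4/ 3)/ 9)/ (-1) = -15542/ 297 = -52.33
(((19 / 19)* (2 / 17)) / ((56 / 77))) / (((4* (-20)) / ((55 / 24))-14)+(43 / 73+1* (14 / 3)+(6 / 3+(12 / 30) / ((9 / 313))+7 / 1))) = -397485 / 50967496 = -0.01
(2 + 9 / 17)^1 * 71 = 3053 / 17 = 179.59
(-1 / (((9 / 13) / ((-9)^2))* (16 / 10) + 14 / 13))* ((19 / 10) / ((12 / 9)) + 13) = -13.23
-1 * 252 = -252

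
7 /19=0.37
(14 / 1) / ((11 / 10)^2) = 1400 / 121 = 11.57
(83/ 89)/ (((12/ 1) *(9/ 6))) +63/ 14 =3646/ 801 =4.55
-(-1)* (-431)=-431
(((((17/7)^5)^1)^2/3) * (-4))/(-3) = 8063975601796/2542277241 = 3171.95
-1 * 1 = -1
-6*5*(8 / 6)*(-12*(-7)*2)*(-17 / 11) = 114240 / 11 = 10385.45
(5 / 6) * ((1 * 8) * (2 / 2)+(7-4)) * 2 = 55 / 3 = 18.33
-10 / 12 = -0.83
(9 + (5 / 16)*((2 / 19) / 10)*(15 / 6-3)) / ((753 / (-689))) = -3769519 / 457824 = -8.23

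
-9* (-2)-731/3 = -677/3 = -225.67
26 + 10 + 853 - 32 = 857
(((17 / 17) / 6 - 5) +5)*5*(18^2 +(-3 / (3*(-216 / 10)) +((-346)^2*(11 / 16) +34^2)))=22621895 / 324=69820.66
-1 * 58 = -58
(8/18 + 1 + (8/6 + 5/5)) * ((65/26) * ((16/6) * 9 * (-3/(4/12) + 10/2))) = -2720/3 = -906.67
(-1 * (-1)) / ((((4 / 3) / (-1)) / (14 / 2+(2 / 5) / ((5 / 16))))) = -621 / 100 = -6.21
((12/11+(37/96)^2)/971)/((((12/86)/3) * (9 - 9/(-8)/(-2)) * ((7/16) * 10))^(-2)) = 311693011875/82834018533376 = 0.00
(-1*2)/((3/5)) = -10/3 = -3.33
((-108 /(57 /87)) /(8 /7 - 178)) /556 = 5481 /3269558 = 0.00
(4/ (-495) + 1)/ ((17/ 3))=491/ 2805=0.18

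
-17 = -17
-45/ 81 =-5/ 9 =-0.56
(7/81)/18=0.00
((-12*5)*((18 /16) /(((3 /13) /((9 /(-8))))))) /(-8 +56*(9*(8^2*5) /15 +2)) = 5265 /173696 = 0.03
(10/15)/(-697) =-2/2091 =-0.00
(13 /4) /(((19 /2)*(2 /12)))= 39 /19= 2.05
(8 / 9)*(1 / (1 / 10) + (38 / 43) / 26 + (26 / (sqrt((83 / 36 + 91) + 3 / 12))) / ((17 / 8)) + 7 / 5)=11.29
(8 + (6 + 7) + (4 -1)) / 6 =4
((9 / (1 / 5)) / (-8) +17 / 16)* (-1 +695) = -25331 / 8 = -3166.38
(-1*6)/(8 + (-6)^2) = -3/22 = -0.14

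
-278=-278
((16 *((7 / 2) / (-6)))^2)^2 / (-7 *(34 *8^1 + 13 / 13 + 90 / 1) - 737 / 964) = -592528384 / 198471141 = -2.99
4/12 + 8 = 25/3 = 8.33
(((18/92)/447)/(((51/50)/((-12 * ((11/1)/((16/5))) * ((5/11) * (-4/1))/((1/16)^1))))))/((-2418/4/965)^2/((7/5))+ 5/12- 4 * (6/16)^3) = 15018796800000/14175280486999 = 1.06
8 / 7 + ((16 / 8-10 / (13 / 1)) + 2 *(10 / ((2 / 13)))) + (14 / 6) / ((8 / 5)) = 292289 / 2184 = 133.83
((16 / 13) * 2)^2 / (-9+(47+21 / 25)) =25600 / 164099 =0.16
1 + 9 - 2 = 8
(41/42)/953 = 41/40026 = 0.00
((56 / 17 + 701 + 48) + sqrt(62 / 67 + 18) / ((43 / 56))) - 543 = 112*sqrt(21239) / 2881 + 3558 / 17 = 214.96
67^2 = 4489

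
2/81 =0.02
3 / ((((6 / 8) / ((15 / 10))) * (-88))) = -3 / 44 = -0.07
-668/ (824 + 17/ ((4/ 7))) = -2672/ 3415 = -0.78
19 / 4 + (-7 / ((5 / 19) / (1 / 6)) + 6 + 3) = 559 / 60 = 9.32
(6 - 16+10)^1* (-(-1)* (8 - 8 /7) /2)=0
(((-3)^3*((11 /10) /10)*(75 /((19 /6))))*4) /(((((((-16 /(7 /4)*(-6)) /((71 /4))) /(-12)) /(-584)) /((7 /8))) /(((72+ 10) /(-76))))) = 27833005431 /46208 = 602341.70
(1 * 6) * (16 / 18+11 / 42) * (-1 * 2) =-13.81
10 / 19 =0.53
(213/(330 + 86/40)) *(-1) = -4260/6643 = -0.64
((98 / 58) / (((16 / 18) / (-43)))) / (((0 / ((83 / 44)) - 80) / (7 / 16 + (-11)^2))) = 1270521 / 10240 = 124.07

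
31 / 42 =0.74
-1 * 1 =-1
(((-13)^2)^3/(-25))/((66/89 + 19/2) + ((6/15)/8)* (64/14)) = -6014204014/326145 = -18440.28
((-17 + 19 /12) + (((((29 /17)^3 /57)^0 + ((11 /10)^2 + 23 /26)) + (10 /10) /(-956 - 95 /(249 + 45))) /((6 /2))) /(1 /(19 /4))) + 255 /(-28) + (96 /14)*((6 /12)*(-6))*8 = -5655322602019 /30702562800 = -184.20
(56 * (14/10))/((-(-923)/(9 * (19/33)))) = 0.44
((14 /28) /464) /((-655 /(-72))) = 9 /75980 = 0.00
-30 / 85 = -6 / 17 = -0.35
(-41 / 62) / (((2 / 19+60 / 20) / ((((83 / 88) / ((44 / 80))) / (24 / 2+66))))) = -323285 / 69048408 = -0.00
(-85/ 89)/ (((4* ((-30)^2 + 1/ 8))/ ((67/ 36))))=-5695/ 11536002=-0.00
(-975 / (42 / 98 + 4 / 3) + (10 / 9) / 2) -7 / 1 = -186421 / 333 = -559.82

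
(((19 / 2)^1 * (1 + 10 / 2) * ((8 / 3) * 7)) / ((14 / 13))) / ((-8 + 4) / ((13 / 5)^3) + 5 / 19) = 41242084 / 1485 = 27772.45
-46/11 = -4.18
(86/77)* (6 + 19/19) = 86/11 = 7.82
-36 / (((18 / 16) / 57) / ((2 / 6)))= -608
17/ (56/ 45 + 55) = 765/ 2531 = 0.30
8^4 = 4096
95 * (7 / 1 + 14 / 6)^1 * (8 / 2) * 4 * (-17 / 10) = -72352 / 3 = -24117.33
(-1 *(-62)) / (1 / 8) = 496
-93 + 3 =-90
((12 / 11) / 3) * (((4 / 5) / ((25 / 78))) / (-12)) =-104 / 1375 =-0.08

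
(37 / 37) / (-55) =-1 / 55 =-0.02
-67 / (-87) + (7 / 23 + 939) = 1881089 / 2001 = 940.07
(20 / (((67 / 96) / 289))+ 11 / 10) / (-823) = -5549537 / 551410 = -10.06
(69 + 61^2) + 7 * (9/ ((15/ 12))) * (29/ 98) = 133172/ 35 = 3804.91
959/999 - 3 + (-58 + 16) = -43996/999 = -44.04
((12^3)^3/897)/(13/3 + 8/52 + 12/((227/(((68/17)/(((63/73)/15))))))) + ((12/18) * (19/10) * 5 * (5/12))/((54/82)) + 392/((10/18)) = 7977346587521947/11308447260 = 705432.53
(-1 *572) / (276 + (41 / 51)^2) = -1487772 / 719557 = -2.07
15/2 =7.50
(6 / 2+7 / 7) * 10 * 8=320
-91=-91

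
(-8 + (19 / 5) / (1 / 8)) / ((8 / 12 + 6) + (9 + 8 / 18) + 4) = 1008 / 905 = 1.11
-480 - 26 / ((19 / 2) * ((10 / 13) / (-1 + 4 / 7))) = -318186 / 665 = -478.48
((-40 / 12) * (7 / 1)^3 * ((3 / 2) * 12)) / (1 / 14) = -288120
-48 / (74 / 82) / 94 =-984 / 1739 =-0.57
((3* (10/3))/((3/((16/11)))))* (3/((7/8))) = 1280/77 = 16.62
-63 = -63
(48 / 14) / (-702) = -0.00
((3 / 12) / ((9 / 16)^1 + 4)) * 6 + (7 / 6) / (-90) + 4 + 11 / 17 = 3325813 / 670140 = 4.96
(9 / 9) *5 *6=30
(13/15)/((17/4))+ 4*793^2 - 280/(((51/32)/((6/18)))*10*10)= 1924277648/765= 2515395.62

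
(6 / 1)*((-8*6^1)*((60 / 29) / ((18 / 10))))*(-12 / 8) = 14400 / 29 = 496.55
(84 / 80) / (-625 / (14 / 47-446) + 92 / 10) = 36659 / 370161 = 0.10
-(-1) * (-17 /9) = -17 /9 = -1.89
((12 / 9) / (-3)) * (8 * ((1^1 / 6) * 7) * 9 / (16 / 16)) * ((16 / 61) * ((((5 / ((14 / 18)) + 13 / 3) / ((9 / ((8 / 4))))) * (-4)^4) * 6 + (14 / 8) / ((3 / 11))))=-36034.02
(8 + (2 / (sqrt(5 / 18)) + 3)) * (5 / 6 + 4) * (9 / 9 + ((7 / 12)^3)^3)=150803884811 * sqrt(10) / 25798901760 + 1658842732921 / 30958682112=72.07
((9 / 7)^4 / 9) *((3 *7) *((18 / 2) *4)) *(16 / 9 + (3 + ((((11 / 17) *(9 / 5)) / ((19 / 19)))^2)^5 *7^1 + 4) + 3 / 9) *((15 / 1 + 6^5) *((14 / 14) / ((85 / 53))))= 539034541876151688482017098948 / 11714027058272998046875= 46016159.87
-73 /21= -3.48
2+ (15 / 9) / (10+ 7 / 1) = 107 / 51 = 2.10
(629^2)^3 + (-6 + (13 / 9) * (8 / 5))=61930398232359717.31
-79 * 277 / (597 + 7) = -21883 / 604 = -36.23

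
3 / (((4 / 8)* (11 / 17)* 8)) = 51 / 44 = 1.16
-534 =-534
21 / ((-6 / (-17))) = 119 / 2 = 59.50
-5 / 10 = -1 / 2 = -0.50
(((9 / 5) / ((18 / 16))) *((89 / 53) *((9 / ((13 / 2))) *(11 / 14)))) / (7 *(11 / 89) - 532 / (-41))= 85736904 / 405976025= 0.21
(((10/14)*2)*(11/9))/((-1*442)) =-55/13923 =-0.00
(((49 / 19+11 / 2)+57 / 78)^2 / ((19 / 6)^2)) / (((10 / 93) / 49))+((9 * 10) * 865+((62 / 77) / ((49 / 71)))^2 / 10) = 127569487402143056852 / 1567634176713605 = 81377.08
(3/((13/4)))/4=3/13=0.23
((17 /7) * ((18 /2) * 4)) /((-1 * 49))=-612 /343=-1.78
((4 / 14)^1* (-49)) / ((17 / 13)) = -182 / 17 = -10.71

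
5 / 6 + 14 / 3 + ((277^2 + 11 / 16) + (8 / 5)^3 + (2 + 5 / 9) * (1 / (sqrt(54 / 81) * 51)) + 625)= 23 * sqrt(6) / 918 + 154728567 / 2000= 77364.34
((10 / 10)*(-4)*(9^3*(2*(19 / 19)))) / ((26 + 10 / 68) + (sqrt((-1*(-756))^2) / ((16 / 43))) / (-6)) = 793152 / 42497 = 18.66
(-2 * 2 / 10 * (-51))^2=416.16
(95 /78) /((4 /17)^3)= 466735 /4992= 93.50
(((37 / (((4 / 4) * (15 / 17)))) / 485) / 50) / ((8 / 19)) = 11951 / 2910000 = 0.00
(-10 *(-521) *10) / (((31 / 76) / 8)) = 31676800 / 31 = 1021832.26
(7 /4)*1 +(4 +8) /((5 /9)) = 467 /20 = 23.35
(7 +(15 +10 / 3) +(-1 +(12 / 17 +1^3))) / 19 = 1328 / 969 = 1.37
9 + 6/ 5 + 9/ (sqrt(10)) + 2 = 9 * sqrt(10)/ 10 + 61/ 5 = 15.05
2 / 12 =1 / 6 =0.17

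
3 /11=0.27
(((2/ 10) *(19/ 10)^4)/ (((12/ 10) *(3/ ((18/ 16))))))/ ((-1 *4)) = -0.20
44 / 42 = 22 / 21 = 1.05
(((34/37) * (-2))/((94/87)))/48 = -493/13912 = -0.04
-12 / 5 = -2.40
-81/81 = -1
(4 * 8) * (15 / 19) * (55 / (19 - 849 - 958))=-2200 / 2831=-0.78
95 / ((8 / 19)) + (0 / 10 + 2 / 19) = 34311 / 152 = 225.73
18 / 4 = 9 / 2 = 4.50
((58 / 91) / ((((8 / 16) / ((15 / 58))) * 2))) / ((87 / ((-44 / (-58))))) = 110 / 76531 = 0.00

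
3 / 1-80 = -77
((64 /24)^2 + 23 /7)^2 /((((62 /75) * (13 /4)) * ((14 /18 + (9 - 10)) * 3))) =-10725625 /177723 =-60.35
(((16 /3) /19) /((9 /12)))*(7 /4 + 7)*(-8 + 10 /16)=-4130 /171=-24.15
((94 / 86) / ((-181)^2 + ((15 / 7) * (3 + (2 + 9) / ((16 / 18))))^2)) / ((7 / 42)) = 884352 / 4564128403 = 0.00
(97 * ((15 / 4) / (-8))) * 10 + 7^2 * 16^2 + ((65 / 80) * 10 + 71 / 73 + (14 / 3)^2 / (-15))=1907448377 / 157680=12096.96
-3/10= -0.30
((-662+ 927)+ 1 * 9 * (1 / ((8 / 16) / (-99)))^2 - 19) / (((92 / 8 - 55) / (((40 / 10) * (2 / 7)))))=-1883104 / 203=-9276.37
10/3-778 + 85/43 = -772.69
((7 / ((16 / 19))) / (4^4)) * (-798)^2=21173733 / 1024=20677.47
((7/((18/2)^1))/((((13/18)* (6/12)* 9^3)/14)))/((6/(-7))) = -1372/28431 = -0.05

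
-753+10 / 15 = -2257 / 3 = -752.33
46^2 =2116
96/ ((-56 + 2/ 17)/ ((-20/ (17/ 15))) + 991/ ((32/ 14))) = 4608/ 20963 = 0.22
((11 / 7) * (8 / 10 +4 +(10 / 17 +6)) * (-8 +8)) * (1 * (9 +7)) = 0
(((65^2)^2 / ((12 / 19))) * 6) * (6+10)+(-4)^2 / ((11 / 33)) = 2713295048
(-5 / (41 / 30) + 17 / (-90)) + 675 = 2476553 / 3690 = 671.15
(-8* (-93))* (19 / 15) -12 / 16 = 18833 / 20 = 941.65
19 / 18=1.06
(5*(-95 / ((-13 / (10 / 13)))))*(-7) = -33250 / 169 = -196.75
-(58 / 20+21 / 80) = -253 / 80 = -3.16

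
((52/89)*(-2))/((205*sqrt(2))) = -52*sqrt(2)/18245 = -0.00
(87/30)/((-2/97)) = -2813/20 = -140.65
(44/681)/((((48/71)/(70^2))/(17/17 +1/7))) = 1093400/2043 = 535.19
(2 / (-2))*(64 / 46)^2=-1024 / 529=-1.94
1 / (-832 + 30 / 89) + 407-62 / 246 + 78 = 4413238285 / 9104214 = 484.75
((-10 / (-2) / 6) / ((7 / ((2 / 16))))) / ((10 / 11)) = 11 / 672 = 0.02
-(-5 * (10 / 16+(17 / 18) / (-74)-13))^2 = -27226650025 / 7096896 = -3836.42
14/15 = 0.93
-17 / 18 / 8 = -17 / 144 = -0.12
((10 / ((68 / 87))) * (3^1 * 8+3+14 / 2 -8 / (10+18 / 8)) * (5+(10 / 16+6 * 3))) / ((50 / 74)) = 71007921 / 4760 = 14917.63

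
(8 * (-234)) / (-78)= 24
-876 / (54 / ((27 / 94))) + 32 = 1285 / 47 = 27.34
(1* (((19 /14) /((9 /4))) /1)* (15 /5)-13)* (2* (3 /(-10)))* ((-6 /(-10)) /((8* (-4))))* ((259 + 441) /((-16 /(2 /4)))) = 705 /256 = 2.75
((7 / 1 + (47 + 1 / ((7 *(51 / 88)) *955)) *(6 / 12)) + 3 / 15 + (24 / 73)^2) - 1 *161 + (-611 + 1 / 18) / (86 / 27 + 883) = -5689613967601742 / 43471593249105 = -130.88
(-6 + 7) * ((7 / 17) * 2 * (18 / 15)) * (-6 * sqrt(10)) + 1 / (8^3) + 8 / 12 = 1027 / 1536-504 * sqrt(10) / 85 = -18.08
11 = 11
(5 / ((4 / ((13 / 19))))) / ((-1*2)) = -65 / 152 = -0.43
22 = 22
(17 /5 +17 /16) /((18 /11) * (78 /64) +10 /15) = 11781 /7025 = 1.68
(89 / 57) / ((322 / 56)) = 356 / 1311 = 0.27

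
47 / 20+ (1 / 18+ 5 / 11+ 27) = 59123 / 1980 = 29.86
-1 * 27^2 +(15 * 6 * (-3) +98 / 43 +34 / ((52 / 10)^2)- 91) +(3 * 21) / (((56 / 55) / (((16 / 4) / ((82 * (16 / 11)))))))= -20677778417 / 19068608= -1084.39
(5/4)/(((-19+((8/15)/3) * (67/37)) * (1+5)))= -2775/248792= -0.01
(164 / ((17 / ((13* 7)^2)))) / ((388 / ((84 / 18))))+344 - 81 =6054355 / 4947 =1223.84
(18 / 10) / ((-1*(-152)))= 9 / 760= 0.01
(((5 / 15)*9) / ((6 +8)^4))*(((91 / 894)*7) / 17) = 0.00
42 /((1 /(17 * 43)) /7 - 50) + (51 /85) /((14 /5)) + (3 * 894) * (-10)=-32022807923 /1193962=-26820.63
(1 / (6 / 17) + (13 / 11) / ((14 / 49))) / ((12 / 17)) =1955 / 198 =9.87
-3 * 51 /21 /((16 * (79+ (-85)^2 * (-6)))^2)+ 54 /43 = 181186413744495 /144278070205696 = 1.26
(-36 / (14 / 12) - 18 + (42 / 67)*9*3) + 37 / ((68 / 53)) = -3.09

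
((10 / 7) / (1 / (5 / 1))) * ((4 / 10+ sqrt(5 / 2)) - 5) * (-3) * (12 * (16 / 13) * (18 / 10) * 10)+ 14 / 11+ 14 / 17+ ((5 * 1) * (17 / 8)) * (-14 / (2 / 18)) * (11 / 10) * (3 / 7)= 3481787983 / 136136 - 259200 * sqrt(10) / 91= 16568.53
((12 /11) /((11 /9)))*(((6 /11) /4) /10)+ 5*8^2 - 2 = 2116371 /6655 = 318.01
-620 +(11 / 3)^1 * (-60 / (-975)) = -120856 / 195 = -619.77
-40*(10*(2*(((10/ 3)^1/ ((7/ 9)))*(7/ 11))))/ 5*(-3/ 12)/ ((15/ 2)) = 160/ 11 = 14.55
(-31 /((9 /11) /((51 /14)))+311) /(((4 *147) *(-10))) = -1453 /49392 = -0.03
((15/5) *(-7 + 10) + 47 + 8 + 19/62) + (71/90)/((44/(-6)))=1313509/20460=64.20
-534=-534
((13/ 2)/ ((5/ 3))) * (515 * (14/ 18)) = 9373/ 6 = 1562.17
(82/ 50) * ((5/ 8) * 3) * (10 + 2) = 369/ 10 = 36.90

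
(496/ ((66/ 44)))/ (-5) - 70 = -2042/ 15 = -136.13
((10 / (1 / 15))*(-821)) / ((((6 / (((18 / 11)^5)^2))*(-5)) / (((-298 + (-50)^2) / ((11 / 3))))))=96822609178715781120 / 285311670611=339357338.49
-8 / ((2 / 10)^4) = -5000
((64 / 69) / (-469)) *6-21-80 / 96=-21.85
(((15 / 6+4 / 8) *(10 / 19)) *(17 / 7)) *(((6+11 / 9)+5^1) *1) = 46.87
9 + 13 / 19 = 184 / 19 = 9.68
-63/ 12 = -21/ 4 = -5.25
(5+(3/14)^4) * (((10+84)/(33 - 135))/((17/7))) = -9031567/4758096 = -1.90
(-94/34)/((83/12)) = -564/1411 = -0.40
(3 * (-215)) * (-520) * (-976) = -327350400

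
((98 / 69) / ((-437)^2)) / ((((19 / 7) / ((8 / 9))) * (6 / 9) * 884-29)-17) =686 / 161745968775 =0.00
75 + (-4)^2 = 91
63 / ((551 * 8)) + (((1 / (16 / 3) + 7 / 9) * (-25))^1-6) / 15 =-2373779 / 1190160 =-1.99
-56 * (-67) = 3752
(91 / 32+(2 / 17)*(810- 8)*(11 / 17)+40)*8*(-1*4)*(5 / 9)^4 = -600516875 / 1896129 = -316.71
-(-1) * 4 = 4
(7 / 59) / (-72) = -7 / 4248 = -0.00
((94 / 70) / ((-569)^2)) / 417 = 47 / 4725291795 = 0.00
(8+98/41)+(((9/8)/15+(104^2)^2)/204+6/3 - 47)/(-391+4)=-1471.30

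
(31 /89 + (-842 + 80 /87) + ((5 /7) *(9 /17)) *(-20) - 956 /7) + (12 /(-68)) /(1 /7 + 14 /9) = -97109836478 /98591619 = -984.97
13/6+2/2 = 19/6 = 3.17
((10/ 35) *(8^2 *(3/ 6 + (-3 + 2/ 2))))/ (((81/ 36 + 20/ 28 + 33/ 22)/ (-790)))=121344/ 25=4853.76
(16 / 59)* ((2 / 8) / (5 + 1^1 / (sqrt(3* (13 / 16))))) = 780 / 56581- 16* sqrt(39) / 56581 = 0.01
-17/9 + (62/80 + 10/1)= 3199/360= 8.89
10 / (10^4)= 0.00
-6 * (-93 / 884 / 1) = 279 / 442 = 0.63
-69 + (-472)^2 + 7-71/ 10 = 2227149/ 10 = 222714.90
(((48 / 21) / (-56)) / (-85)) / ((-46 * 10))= -1 / 957950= -0.00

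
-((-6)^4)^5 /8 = -457019805007872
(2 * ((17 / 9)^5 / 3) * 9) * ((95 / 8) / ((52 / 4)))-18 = 116463127 / 1023516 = 113.79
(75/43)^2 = 5625/1849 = 3.04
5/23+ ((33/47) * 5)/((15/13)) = 3524/1081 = 3.26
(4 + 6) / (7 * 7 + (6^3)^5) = 2 / 94036996925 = 0.00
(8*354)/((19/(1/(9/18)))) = 5664/19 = 298.11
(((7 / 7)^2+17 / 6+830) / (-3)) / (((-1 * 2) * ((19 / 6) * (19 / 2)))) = 5003 / 1083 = 4.62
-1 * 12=-12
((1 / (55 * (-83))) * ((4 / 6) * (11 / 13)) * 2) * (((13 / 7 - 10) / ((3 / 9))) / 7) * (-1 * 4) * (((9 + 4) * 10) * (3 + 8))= -20064 / 4067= -4.93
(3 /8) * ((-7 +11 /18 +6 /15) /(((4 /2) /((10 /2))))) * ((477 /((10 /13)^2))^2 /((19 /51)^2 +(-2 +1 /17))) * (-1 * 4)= -3036812860778697 /375040000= -8097303.92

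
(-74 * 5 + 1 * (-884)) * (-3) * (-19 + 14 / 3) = -53922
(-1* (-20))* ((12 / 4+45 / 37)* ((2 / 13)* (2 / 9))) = 320 / 111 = 2.88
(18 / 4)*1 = 9 / 2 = 4.50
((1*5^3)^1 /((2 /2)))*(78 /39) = 250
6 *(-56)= -336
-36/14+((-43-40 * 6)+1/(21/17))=-5980/21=-284.76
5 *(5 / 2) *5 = 125 / 2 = 62.50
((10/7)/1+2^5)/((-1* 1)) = -234/7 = -33.43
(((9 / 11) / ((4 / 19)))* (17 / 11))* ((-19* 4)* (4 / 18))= -12274 / 121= -101.44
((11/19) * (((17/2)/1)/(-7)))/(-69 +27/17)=3179/304836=0.01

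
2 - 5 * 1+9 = 6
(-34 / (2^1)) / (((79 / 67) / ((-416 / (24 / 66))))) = 1303016 / 79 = 16493.87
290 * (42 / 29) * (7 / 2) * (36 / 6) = 8820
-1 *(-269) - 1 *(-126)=395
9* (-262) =-2358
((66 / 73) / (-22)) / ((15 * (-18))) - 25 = -164249 / 6570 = -25.00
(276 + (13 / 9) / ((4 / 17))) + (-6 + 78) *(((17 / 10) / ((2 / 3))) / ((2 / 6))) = 149929 / 180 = 832.94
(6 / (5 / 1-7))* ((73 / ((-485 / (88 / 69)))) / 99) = 584 / 100395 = 0.01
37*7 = 259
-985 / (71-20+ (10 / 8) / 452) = -1780880 / 92213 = -19.31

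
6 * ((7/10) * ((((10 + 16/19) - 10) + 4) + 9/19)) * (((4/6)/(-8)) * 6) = -2121/190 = -11.16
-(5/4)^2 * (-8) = 25/2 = 12.50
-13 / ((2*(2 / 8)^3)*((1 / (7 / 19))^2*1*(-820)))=5096 / 74005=0.07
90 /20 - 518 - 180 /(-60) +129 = -763 /2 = -381.50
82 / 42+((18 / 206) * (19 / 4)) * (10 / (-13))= 91843 / 56238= 1.63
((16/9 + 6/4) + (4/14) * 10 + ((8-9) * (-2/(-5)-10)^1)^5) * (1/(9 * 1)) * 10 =32107715593/354375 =90603.78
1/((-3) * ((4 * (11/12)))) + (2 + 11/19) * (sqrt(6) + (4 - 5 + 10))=49 * sqrt(6)/19 + 4832/209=29.44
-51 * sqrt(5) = -114.04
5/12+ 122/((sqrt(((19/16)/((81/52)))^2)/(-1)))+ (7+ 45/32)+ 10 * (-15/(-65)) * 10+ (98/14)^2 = -1876391/23712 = -79.13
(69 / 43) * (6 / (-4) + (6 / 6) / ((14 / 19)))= -69 / 301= -0.23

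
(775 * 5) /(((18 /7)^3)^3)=156370227125 /198359290368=0.79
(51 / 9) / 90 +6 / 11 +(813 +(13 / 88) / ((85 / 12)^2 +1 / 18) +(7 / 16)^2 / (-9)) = 745708820281 / 916565760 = 813.59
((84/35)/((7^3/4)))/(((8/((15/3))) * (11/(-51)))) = -306/3773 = -0.08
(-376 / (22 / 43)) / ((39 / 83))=-1564.04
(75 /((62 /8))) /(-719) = -300 /22289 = -0.01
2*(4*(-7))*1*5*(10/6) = -1400/3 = -466.67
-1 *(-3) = 3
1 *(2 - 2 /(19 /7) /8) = 145 /76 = 1.91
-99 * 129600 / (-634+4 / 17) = 109058400 / 5387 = 20244.74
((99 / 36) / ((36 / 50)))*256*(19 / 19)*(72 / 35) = 2011.43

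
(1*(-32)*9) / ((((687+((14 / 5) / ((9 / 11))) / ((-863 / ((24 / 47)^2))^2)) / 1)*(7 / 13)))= -22677627265419360 / 29128394649838799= -0.78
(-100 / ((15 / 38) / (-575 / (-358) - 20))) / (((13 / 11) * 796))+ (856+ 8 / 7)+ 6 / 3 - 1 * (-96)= 3112162503 / 3241511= 960.10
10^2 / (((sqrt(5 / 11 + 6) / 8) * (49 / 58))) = 46400 * sqrt(781) / 3479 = 372.73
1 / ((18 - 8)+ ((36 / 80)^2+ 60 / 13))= 5200 / 77053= 0.07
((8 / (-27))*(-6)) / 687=16 / 6183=0.00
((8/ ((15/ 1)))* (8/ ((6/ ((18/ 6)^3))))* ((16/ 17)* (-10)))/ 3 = -60.24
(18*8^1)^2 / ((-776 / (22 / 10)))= -28512 / 485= -58.79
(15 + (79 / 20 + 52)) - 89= -361 / 20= -18.05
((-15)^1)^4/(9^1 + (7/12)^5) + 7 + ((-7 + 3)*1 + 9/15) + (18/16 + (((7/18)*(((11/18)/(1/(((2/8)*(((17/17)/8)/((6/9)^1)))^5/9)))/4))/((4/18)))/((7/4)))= 108300014087721460359/19381426470256640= 5587.82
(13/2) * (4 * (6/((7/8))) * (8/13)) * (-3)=-2304/7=-329.14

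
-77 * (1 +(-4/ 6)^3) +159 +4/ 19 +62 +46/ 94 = 4038947/ 24111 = 167.51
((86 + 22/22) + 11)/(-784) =-1/8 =-0.12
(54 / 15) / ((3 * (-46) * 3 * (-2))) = 1 / 230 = 0.00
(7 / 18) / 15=7 / 270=0.03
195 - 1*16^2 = -61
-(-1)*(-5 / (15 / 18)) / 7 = -6 / 7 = -0.86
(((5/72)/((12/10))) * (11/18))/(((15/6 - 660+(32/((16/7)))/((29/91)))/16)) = -7975/8647641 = -0.00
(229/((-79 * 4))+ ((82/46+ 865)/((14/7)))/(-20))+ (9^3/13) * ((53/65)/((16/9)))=81697329/24565840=3.33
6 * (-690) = -4140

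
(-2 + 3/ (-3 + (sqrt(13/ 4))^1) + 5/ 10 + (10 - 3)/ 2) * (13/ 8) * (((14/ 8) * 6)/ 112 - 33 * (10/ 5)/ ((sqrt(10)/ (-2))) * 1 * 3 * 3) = -11583 * sqrt(130)/ 230 - 117 * sqrt(13)/ 2944 + 195/ 2944 + 3861 * sqrt(10)/ 46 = -308.85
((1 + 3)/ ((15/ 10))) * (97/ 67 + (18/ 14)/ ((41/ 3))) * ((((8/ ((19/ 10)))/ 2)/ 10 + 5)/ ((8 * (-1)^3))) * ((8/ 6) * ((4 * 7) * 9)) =-899.78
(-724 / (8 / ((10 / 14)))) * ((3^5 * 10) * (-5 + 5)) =0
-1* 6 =-6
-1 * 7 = -7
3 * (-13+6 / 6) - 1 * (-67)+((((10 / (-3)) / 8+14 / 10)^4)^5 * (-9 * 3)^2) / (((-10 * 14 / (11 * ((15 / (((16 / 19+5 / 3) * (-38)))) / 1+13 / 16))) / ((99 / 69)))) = -836571819829999157028241068183558545689 / 111968389429198848000000000000000000000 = -7.47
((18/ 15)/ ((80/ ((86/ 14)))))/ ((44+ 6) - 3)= 129/ 65800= 0.00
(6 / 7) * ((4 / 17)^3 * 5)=1920 / 34391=0.06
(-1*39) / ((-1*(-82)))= -39 / 82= -0.48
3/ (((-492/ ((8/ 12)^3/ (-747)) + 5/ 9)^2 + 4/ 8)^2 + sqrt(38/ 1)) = 4118948857818457941445453463159952/ 3250153331110707170924959118814261369346714301861001543787-33059881728 * sqrt(38)/ 61752913291103436247574223257470966017587571735359029331953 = 0.00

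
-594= -594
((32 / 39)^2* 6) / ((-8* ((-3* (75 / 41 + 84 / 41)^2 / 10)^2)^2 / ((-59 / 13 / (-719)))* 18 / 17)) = -0.00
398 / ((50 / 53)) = 10547 / 25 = 421.88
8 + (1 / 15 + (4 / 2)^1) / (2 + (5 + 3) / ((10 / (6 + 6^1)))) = 1423 / 174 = 8.18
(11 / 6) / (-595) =-11 / 3570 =-0.00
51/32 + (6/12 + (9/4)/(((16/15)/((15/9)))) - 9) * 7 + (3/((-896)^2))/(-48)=-427700225/12845056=-33.30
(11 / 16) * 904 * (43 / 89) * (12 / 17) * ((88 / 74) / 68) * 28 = 98773752 / 951677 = 103.79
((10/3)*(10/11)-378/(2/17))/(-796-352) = 105929/37884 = 2.80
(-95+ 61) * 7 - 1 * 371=-609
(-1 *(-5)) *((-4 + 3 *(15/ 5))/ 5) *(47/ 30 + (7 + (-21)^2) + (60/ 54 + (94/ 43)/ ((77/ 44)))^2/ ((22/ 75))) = 2342.79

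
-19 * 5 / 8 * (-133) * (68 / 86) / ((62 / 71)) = 15250445 / 10664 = 1430.09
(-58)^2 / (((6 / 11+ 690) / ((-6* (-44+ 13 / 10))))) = 1248.08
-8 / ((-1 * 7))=8 / 7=1.14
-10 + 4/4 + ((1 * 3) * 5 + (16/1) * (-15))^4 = 2562890616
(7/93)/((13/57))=133/403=0.33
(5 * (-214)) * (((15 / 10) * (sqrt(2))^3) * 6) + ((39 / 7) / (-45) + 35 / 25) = 134 / 105 - 19260 * sqrt(2) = -27236.48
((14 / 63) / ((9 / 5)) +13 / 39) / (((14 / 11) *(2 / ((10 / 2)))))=2035 / 2268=0.90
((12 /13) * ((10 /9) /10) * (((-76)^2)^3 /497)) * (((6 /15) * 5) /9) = 1541599428608 /174447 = 8837064.72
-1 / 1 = -1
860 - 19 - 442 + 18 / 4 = 807 / 2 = 403.50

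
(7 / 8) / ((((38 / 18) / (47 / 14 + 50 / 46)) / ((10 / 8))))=64395 / 27968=2.30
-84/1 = -84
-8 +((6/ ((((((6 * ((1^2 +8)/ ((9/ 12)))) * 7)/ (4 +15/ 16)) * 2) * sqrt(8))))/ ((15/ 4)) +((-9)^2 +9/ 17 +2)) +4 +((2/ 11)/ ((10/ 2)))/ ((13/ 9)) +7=79 * sqrt(2)/ 40320 +1052071/ 12155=86.56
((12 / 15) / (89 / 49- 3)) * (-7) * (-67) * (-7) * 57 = 18338838 / 145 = 126474.74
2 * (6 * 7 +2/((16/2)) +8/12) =515/6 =85.83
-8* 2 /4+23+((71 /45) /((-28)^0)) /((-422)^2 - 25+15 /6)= 304485307 /16025535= 19.00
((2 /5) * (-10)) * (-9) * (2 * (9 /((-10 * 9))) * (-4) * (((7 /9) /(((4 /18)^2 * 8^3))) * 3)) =1701 /640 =2.66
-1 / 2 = -0.50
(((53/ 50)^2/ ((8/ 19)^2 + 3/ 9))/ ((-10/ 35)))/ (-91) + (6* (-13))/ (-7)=403572147/ 35945000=11.23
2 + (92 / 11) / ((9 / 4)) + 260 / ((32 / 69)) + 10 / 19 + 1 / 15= 42656201 / 75240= 566.94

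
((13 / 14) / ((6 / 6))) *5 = 65 / 14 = 4.64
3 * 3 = 9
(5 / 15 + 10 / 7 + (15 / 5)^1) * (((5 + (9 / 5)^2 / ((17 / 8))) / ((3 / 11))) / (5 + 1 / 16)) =1952192 / 86751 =22.50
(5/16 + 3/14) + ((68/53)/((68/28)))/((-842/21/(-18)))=1909171/2499056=0.76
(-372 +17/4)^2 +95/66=71407513/528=135241.50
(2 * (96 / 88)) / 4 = 6 / 11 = 0.55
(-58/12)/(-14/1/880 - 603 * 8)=6380/6367701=0.00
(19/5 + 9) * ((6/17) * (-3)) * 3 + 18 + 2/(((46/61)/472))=2403022/1955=1229.17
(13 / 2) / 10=13 / 20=0.65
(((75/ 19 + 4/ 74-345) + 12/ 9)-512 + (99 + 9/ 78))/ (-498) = 41265319/ 27307332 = 1.51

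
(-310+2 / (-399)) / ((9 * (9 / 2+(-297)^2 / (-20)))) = 2473840 / 316435329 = 0.01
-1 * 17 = -17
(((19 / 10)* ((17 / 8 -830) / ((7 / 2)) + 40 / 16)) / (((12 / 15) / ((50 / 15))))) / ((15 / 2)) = -124507 / 504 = -247.04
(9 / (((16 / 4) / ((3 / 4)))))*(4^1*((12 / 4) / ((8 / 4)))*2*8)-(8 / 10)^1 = 806 / 5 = 161.20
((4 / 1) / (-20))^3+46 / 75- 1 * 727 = -726.39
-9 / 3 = -3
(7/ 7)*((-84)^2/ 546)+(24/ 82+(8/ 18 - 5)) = 8.66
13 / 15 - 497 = -7442 / 15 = -496.13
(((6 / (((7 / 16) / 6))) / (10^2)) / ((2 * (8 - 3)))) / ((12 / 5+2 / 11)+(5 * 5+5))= 99 / 39200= 0.00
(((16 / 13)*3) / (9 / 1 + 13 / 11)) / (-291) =-11 / 8827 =-0.00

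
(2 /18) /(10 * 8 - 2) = 1 /702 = 0.00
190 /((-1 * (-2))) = 95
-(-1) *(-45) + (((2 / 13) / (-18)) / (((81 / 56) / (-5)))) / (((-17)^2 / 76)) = -123227105 / 2738853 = -44.99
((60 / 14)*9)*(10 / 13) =2700 / 91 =29.67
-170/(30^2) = -17/90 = -0.19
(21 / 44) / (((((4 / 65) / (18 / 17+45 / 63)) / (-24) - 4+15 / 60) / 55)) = -4320225 / 617413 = -7.00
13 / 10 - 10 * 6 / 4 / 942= 1.28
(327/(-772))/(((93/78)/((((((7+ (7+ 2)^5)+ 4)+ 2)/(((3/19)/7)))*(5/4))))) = -27827208955/23932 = -1162761.53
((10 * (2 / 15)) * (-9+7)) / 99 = -8 / 297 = -0.03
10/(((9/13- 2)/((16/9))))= -2080/153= -13.59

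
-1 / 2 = -0.50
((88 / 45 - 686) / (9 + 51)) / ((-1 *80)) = 0.14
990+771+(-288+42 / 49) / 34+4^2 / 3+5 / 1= 629351 / 357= 1762.89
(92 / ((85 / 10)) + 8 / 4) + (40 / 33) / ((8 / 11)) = 739 / 51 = 14.49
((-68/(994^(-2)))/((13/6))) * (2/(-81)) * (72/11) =2149966336/429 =5011576.54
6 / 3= 2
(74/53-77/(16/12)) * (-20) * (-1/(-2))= 59735/106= 563.54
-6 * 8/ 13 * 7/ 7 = -48/ 13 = -3.69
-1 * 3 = -3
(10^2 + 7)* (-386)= -41302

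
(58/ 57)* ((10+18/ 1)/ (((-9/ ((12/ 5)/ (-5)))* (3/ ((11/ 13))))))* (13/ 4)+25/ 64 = 1.78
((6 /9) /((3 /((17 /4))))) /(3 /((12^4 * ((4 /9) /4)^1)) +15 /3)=2176 /11523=0.19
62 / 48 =31 / 24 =1.29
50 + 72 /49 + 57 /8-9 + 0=19441 /392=49.59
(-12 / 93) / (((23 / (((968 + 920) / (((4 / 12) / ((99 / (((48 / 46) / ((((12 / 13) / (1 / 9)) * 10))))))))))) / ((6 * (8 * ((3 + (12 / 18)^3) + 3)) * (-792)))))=24159198412800 / 403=59948383158.31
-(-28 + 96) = -68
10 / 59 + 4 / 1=246 / 59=4.17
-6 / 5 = -1.20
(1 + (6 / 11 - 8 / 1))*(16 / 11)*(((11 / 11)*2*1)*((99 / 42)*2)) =-6816 / 77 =-88.52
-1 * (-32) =32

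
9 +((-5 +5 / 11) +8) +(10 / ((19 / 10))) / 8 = 5481 / 418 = 13.11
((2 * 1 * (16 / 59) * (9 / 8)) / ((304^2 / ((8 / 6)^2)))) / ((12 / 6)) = 1 / 170392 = 0.00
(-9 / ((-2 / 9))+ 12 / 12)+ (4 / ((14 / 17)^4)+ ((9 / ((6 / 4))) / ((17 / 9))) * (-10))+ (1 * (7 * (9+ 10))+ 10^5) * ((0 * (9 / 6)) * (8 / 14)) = 3009319 / 163268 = 18.43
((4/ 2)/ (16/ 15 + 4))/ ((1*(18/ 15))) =25/ 76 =0.33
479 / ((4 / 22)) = 5269 / 2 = 2634.50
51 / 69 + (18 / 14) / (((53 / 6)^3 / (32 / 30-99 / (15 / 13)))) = 69638831 / 119845985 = 0.58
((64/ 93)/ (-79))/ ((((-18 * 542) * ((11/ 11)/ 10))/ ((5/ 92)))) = 200/ 412144659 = 0.00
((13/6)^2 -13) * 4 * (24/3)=-2392/9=-265.78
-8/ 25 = -0.32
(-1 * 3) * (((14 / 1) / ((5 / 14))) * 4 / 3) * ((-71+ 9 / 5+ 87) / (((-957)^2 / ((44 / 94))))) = -139552 / 97829325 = -0.00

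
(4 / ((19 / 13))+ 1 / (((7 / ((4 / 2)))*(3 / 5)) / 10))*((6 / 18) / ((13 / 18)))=5984 / 1729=3.46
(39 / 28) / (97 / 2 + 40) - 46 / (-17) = 38217 / 14042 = 2.72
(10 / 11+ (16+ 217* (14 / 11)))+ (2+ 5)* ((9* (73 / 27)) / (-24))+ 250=424507 / 792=535.99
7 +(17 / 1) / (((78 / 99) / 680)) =190831 / 13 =14679.31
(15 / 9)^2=25 / 9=2.78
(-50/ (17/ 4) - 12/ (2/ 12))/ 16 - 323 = -5580/ 17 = -328.24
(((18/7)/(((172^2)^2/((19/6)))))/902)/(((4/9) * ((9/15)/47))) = 40185/22104380942336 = 0.00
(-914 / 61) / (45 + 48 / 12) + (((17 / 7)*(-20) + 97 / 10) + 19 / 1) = -603097 / 29890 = -20.18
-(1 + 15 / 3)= -6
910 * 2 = 1820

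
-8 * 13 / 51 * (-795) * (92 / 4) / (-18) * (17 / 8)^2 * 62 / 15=-8351369 / 216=-38663.75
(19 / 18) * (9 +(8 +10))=57 / 2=28.50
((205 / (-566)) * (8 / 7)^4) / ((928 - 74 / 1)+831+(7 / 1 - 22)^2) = -41984 / 129781253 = -0.00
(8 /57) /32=1 /228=0.00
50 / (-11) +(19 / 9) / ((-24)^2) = -258991 / 57024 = -4.54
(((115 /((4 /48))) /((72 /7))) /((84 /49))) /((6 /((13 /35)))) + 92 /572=309235 /61776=5.01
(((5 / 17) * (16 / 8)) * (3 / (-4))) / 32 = -15 / 1088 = -0.01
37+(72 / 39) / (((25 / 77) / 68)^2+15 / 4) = 50109338989 / 1336523305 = 37.49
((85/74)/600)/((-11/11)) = -17/8880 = -0.00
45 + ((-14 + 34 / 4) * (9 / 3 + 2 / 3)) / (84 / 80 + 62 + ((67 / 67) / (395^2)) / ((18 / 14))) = 15823276635 / 354145573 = 44.68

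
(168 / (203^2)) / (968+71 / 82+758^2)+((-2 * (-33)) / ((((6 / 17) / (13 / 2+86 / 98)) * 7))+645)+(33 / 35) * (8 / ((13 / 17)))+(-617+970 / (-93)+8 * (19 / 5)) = 8391385655975061491 / 32917769045018130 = 254.92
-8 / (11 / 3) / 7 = -24 / 77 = -0.31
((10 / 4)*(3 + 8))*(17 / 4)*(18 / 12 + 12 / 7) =42075 / 112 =375.67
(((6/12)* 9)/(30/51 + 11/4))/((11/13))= 3978/2497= 1.59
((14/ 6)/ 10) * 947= 6629/ 30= 220.97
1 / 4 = 0.25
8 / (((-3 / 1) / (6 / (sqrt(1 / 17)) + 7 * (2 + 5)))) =-392 / 3 - 16 * sqrt(17) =-196.64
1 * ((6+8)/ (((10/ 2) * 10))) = 0.28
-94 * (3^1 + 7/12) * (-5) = 10105/6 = 1684.17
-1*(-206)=206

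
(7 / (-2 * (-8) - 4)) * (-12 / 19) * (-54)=378 / 19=19.89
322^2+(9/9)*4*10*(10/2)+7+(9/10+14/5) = 1038947/10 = 103894.70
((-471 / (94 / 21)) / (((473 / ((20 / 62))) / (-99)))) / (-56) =-63585 / 501208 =-0.13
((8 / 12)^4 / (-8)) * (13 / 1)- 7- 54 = -4967 / 81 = -61.32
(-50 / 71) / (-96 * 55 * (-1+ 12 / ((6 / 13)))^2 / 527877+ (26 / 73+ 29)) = -642250350 / 21071389727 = -0.03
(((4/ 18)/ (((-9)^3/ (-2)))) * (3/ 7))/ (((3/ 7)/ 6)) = 8/ 2187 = 0.00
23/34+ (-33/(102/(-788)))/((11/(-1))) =-45/2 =-22.50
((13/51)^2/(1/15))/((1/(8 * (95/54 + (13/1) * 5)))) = 12184900/23409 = 520.52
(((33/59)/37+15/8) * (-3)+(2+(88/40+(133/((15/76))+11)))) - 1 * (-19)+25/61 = 11230533079/15979560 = 702.81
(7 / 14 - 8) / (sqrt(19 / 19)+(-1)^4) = -15 / 4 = -3.75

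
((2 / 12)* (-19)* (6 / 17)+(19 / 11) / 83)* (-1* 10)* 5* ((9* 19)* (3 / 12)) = 36388800 / 15521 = 2344.49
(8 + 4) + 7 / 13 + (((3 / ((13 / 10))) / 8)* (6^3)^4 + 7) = 627918001.08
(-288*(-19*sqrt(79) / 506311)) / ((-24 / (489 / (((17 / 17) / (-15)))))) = 1672380*sqrt(79) / 506311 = 29.36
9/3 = 3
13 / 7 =1.86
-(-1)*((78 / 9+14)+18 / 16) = 571 / 24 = 23.79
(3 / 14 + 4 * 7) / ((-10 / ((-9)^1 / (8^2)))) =711 / 1792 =0.40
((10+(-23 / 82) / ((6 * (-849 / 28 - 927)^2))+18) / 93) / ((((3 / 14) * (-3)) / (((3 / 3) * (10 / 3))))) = -69287165740576 / 44382671809065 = -1.56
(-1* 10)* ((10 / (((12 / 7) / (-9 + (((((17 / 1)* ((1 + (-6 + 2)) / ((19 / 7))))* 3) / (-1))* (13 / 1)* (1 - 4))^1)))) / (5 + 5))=244650 / 19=12876.32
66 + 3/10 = 66.30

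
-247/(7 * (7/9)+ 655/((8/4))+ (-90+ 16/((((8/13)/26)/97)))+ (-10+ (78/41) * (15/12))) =-91143/24282902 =-0.00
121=121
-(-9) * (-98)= -882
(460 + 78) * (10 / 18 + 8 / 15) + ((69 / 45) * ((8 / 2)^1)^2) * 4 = 30778 / 45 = 683.96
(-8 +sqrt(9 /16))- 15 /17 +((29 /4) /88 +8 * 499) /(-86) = -28073725 /514624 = -54.55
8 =8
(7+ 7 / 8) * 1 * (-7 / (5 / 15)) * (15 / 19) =-19845 / 152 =-130.56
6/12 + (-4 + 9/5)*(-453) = 9971/10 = 997.10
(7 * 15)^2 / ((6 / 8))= 14700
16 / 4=4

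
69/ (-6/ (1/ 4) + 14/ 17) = -1173/ 394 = -2.98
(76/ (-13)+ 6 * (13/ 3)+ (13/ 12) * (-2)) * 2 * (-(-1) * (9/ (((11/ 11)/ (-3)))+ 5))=-791.44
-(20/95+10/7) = -218/133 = -1.64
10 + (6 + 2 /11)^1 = 178 /11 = 16.18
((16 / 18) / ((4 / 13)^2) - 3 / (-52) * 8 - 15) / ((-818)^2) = -1205 / 156575016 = -0.00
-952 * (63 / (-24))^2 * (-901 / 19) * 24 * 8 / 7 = 162115128 / 19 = 8532375.16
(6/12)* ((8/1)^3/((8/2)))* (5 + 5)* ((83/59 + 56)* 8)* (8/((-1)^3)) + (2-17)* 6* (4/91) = -12624589560/5369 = -2351385.65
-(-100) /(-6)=-50 /3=-16.67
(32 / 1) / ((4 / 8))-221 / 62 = 3747 / 62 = 60.44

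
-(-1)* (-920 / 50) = -92 / 5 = -18.40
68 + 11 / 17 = 1167 / 17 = 68.65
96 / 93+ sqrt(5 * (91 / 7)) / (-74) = 32 / 31 -sqrt(65) / 74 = 0.92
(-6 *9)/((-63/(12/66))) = 12/77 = 0.16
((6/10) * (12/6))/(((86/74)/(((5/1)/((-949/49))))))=-10878/40807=-0.27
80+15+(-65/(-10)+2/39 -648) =-42623/78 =-546.45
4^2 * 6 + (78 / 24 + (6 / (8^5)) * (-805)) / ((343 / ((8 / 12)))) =809289361 / 8429568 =96.01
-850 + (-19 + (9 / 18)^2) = -3475 / 4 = -868.75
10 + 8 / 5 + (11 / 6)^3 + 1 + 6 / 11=229373 / 11880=19.31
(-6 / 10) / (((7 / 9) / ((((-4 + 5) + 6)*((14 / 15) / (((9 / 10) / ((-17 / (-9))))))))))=-476 / 45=-10.58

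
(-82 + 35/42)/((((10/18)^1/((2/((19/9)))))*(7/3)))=-39447/665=-59.32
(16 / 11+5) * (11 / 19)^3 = 8591 / 6859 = 1.25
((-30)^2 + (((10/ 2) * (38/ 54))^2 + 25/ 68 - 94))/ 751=40586957/ 37228572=1.09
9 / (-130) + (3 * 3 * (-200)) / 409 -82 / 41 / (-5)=-216413 / 53170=-4.07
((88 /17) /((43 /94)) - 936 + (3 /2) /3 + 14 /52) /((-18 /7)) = 10243289 /28509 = 359.30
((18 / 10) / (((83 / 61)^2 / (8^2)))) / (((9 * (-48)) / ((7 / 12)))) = -26047 / 310005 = -0.08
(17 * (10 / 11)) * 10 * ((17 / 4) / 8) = 7225 / 88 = 82.10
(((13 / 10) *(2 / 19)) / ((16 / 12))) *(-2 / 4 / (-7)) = 39 / 5320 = 0.01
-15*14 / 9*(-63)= 1470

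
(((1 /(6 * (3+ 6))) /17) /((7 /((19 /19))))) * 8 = 4 /3213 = 0.00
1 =1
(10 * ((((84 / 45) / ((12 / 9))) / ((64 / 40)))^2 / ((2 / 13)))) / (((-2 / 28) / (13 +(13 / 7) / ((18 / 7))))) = -5506865 / 576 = -9560.53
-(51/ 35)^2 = -2601/ 1225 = -2.12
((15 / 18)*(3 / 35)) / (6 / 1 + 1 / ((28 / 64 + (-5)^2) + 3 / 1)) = 65 / 5492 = 0.01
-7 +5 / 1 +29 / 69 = -109 / 69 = -1.58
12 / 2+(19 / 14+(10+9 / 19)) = 4743 / 266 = 17.83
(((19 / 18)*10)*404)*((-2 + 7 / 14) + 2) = 19190 / 9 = 2132.22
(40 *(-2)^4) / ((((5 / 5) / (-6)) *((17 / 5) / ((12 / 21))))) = -76800 / 119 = -645.38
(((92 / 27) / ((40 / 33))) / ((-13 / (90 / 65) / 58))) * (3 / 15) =-14674 / 4225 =-3.47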